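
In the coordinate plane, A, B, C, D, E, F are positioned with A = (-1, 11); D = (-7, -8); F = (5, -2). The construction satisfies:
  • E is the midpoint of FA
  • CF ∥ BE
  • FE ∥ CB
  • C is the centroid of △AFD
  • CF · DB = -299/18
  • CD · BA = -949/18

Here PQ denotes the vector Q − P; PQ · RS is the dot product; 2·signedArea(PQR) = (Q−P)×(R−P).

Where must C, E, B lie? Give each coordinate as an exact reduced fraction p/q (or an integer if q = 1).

B = (-4, 41/6)
C = (-1, 1/3)
E = (2, 9/2)

1. C_x = -1  [C is the centroid of △AFD]
2. C_y = 1/3  [C is the centroid of △AFD]
   → C = (-1, 1/3)
3. E_x = 2  [E is the midpoint of FA]
4. E_y = 9/2  [E is the midpoint of FA]
   → E = (2, 9/2)
5. B_x = -4  [CF ∥ BE ∩ FE ∥ CB]
6. B_y = 41/6  [CF ∥ BE ∩ FE ∥ CB]
   → B = (-4, 41/6)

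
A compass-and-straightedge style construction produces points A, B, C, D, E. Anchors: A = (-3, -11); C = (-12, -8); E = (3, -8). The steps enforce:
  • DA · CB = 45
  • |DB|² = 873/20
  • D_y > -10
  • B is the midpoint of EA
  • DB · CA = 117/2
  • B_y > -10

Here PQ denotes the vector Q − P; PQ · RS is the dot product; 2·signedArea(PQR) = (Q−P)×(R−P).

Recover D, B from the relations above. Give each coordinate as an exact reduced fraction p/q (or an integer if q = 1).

B = (0, -19/2)
D = (-33/5, -49/5)

1. B_x = 0  [B is the midpoint of EA]
2. B_y = -19/2  [B is the midpoint of EA]
   → B = (0, -19/2)
3. D_x = -33/5  [DA · CB = 45 ∩ DB · CA = 117/2]
4. D_y = -49/5  [DA · CB = 45 ∩ DB · CA = 117/2]
   → D = (-33/5, -49/5)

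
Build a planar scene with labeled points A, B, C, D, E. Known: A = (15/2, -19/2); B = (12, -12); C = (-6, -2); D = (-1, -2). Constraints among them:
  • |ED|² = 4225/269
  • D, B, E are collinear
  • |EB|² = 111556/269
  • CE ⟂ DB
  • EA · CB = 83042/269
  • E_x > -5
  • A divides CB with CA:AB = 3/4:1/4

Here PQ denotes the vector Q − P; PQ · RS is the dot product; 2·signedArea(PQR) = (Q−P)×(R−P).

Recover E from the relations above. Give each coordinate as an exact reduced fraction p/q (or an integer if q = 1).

1. E_x = -1114/269  [D, B, E are collinear ∩ CE ⟂ DB]
2. E_y = 112/269  [D, B, E are collinear ∩ CE ⟂ DB]
   → E = (-1114/269, 112/269)

E = (-1114/269, 112/269)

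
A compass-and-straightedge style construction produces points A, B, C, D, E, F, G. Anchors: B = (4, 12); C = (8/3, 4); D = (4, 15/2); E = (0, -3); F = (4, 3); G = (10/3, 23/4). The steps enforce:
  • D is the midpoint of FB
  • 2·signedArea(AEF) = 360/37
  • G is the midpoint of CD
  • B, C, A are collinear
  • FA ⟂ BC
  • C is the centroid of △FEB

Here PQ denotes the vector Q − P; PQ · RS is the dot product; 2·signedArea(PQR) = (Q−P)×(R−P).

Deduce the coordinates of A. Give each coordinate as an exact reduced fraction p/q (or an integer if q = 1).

A = (94/37, 120/37)

1. A_x = 94/37  [B, C, A are collinear ∩ FA ⟂ BC]
2. A_y = 120/37  [B, C, A are collinear ∩ FA ⟂ BC]
   → A = (94/37, 120/37)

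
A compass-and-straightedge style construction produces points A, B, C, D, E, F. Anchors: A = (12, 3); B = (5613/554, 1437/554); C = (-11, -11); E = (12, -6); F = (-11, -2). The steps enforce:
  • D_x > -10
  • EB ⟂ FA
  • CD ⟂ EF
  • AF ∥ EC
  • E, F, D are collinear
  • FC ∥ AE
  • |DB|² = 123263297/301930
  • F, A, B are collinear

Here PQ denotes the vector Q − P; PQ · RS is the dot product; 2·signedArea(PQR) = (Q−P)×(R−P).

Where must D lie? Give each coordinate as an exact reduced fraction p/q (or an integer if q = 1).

D = (-5167/545, -1234/545)

1. D_x = -5167/545  [E, F, D are collinear ∩ CD ⟂ EF]
2. D_y = -1234/545  [E, F, D are collinear ∩ CD ⟂ EF]
   → D = (-5167/545, -1234/545)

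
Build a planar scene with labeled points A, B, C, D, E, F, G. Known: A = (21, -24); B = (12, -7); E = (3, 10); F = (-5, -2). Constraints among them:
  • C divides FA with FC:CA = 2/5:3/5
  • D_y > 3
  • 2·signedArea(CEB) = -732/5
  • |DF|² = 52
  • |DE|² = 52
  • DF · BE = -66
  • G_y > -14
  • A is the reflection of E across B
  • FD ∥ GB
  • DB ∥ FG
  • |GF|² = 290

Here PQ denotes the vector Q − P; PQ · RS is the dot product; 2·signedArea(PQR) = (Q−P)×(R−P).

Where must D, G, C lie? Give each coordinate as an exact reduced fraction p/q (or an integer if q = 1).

1. D_x = -1  [line 9·x + -17·y + 77 = 0 ∩ |DF|² = 52]
2. D_y = 4  [line 9·x + -17·y + 77 = 0 ∩ |DF|² = 52]
   → D = (-1, 4)
3. G_x = 8  [FD ∥ GB ∩ DB ∥ FG]
4. G_y = -13  [FD ∥ GB ∩ DB ∥ FG]
   → G = (8, -13)
5. C_x = 27/5  [C divides FA with FC:CA = 2/5:3/5]
6. C_y = -54/5  [C divides FA with FC:CA = 2/5:3/5]
   → C = (27/5, -54/5)

C = (27/5, -54/5)
D = (-1, 4)
G = (8, -13)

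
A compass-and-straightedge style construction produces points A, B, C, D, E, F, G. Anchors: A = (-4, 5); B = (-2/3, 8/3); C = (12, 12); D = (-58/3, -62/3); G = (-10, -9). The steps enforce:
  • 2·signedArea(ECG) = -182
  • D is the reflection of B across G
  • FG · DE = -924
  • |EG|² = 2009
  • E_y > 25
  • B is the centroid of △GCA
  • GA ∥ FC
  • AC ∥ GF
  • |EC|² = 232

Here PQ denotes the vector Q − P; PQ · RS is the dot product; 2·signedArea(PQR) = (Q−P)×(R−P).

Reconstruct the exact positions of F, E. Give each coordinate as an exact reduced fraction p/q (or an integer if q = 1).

E = (18, 26)
F = (6, -2)

1. F_x = 6  [GA ∥ FC ∩ AC ∥ GF]
2. F_y = -2  [GA ∥ FC ∩ AC ∥ GF]
   → F = (6, -2)
3. E_x = 18  [2·signedArea(ECG) = -182 ∩ FG · DE = -924]
4. E_y = 26  [2·signedArea(ECG) = -182 ∩ FG · DE = -924]
   → E = (18, 26)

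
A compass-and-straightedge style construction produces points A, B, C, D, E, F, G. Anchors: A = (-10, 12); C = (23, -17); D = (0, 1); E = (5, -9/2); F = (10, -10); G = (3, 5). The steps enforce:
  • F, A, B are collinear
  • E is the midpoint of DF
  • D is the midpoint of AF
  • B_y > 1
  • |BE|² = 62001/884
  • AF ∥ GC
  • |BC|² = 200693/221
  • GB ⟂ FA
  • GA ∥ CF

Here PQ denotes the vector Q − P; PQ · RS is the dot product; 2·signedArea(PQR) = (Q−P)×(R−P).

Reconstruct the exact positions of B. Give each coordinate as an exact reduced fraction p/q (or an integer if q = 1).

B = (-140/221, 375/221)

1. B_x = -140/221  [F, A, B are collinear ∩ GB ⟂ FA]
2. B_y = 375/221  [F, A, B are collinear ∩ GB ⟂ FA]
   → B = (-140/221, 375/221)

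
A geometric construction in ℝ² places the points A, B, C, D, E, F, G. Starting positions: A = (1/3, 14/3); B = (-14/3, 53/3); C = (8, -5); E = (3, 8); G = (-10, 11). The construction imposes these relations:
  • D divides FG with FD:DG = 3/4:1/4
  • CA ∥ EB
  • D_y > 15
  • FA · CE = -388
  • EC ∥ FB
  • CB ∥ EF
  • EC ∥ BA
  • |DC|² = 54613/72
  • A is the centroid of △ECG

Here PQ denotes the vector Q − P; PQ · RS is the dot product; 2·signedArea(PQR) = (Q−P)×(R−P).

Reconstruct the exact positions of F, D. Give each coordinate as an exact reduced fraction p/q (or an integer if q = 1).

D = (-119/12, 191/12)
F = (-29/3, 92/3)

1. F_x = -29/3  [EC ∥ FB ∩ CB ∥ EF]
2. F_y = 92/3  [EC ∥ FB ∩ CB ∥ EF]
   → F = (-29/3, 92/3)
3. D_x = -119/12  [D divides FG with FD:DG = 3/4:1/4]
4. D_y = 191/12  [D divides FG with FD:DG = 3/4:1/4]
   → D = (-119/12, 191/12)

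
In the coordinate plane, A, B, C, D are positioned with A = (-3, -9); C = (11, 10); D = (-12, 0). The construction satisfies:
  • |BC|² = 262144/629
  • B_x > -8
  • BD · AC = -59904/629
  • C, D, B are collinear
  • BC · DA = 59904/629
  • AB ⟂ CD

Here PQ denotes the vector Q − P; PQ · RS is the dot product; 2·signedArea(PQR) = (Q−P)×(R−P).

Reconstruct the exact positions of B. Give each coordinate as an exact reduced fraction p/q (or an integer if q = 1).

1. B_x = -4857/629  [C, D, B are collinear ∩ AB ⟂ CD]
2. B_y = 1170/629  [C, D, B are collinear ∩ AB ⟂ CD]
   → B = (-4857/629, 1170/629)

B = (-4857/629, 1170/629)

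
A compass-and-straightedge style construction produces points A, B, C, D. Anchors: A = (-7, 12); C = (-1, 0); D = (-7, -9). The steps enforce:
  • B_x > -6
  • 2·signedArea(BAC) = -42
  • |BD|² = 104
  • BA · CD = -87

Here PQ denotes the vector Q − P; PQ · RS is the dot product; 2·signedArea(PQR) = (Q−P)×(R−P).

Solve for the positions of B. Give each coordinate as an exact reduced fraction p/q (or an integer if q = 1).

1. B_x = -5  [BA · CD = -87 ∩ 2·signedArea(BAC) = -42]
2. B_y = 1  [BA · CD = -87 ∩ 2·signedArea(BAC) = -42]
   → B = (-5, 1)

B = (-5, 1)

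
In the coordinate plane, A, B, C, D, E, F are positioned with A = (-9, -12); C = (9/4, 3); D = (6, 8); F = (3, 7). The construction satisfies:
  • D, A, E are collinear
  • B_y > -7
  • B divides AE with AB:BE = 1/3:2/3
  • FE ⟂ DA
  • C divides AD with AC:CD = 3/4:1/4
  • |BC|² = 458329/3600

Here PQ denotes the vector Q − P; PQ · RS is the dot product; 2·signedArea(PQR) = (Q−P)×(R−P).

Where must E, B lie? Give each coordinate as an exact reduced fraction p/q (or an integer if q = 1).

B = (-113/25, -452/75)
E = (111/25, 148/25)

1. E_x = 111/25  [D, A, E are collinear ∩ FE ⟂ DA]
2. E_y = 148/25  [D, A, E are collinear ∩ FE ⟂ DA]
   → E = (111/25, 148/25)
3. B_x = -113/25  [B divides AE with AB:BE = 1/3:2/3]
4. B_y = -452/75  [B divides AE with AB:BE = 1/3:2/3]
   → B = (-113/25, -452/75)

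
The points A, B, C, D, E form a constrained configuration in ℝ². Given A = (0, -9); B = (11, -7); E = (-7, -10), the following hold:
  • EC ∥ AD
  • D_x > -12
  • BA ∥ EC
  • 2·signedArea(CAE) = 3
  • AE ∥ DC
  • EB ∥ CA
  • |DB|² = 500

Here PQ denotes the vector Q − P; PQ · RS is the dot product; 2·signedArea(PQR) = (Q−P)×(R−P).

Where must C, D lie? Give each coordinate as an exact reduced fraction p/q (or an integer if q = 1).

C = (-18, -12)
D = (-11, -11)

1. C_x = -18  [EB ∥ CA ∩ BA ∥ EC]
2. C_y = -12  [EB ∥ CA ∩ BA ∥ EC]
   → C = (-18, -12)
3. D_x = -11  [AE ∥ DC ∩ EC ∥ AD]
4. D_y = -11  [AE ∥ DC ∩ EC ∥ AD]
   → D = (-11, -11)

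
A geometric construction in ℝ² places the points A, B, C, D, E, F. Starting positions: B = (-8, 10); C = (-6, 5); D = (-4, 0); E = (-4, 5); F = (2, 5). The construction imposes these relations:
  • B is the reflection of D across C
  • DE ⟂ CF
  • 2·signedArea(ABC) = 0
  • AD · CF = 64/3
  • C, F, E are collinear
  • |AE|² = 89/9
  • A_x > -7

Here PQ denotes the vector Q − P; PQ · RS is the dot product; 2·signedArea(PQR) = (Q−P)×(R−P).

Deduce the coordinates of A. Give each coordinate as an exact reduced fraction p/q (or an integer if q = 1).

A = (-20/3, 20/3)

1. A_x = -20/3  [2·signedArea(ABC) = 0 ∩ AD · CF = 64/3]
2. A_y = 20/3  [2·signedArea(ABC) = 0 ∩ AD · CF = 64/3]
   → A = (-20/3, 20/3)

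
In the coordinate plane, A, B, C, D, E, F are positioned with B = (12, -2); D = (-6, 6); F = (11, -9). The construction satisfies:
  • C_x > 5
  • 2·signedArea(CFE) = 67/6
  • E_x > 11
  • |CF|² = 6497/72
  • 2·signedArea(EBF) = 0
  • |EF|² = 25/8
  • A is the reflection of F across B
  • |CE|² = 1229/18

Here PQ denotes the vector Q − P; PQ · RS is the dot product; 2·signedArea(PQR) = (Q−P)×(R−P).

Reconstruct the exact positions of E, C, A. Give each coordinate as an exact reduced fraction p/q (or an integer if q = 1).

1. E_x = 45/4  [line 7·x + -1·y + -86 = 0 ∩ |EF|² = 25/8]
2. E_y = -29/4  [line 7·x + -1·y + -86 = 0 ∩ |EF|² = 25/8]
   → E = (45/4, -29/4)
3. C_x = 23/4  [line -7/4·x + 1/4·y + 31/3 = 0 ∩ |CE|² = 1229/18]
4. C_y = -13/12  [line -7/4·x + 1/4·y + 31/3 = 0 ∩ |CE|² = 1229/18]
   → C = (23/4, -13/12)
5. A_x = 13  [A is the reflection of F across B]
6. A_y = 5  [A is the reflection of F across B]
   → A = (13, 5)

A = (13, 5)
C = (23/4, -13/12)
E = (45/4, -29/4)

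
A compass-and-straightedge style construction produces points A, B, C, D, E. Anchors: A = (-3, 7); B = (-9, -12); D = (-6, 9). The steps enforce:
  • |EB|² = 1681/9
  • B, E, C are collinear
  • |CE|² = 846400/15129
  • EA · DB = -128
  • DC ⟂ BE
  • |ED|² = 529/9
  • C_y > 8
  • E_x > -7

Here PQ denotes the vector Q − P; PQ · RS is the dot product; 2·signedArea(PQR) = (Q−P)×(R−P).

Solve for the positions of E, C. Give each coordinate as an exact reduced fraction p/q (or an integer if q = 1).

1. E_x = -6  [line 3·x + 21·y + -10 = 0 ∩ |EB|² = 1681/9]
2. E_y = 4/3  [line 3·x + 21·y + -10 = 0 ∩ |EB|² = 1681/9]
   → E = (-6, 4/3)
3. C_x = -7326/1681  [B, E, C are collinear ∩ DC ⟂ BE]
4. C_y = 14508/1681  [B, E, C are collinear ∩ DC ⟂ BE]
   → C = (-7326/1681, 14508/1681)

C = (-7326/1681, 14508/1681)
E = (-6, 4/3)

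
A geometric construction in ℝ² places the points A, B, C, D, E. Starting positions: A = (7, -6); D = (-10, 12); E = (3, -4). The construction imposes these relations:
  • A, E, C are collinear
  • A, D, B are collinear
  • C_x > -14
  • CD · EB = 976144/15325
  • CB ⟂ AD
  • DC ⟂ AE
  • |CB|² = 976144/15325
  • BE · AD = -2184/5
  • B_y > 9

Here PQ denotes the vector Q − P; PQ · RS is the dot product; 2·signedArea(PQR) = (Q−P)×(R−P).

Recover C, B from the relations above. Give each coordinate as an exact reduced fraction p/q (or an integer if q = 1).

B = (-24513/3065, 30282/3065)
C = (-69/5, 22/5)

1. C_x = -69/5  [A, E, C are collinear ∩ DC ⟂ AE]
2. C_y = 22/5  [A, E, C are collinear ∩ DC ⟂ AE]
   → C = (-69/5, 22/5)
3. B_x = -24513/3065  [A, D, B are collinear ∩ CB ⟂ AD]
4. B_y = 30282/3065  [A, D, B are collinear ∩ CB ⟂ AD]
   → B = (-24513/3065, 30282/3065)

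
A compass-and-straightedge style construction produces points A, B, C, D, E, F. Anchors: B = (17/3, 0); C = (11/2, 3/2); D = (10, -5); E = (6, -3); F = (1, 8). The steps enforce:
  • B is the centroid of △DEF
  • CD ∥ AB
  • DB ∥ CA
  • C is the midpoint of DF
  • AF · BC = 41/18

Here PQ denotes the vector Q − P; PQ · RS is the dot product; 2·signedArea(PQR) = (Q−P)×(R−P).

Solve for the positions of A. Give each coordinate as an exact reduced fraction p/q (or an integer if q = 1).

A = (7/6, 13/2)

1. A_x = 7/6  [CD ∥ AB ∩ DB ∥ CA]
2. A_y = 13/2  [CD ∥ AB ∩ DB ∥ CA]
   → A = (7/6, 13/2)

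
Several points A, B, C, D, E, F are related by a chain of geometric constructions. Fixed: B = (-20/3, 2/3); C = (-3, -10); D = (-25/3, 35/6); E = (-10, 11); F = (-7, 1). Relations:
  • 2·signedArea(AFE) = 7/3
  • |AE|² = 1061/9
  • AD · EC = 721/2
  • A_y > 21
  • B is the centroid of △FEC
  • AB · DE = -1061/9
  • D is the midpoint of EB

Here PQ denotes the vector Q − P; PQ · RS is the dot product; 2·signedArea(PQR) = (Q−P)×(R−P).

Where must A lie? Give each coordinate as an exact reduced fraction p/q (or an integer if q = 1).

A = (-40/3, 64/3)

1. A_x = -40/3  [AD · EC = 721/2 ∩ 2·signedArea(AFE) = 7/3]
2. A_y = 64/3  [AD · EC = 721/2 ∩ 2·signedArea(AFE) = 7/3]
   → A = (-40/3, 64/3)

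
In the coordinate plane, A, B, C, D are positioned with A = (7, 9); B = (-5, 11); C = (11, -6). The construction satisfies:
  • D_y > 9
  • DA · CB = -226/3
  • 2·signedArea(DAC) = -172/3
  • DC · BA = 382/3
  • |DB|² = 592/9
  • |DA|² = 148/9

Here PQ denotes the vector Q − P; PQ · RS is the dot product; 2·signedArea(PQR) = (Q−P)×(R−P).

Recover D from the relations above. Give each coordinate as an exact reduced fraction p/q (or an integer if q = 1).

1. D_x = 3  [2·signedArea(DAC) = -172/3 ∩ DC · BA = 382/3]
2. D_y = 29/3  [2·signedArea(DAC) = -172/3 ∩ DC · BA = 382/3]
   → D = (3, 29/3)

D = (3, 29/3)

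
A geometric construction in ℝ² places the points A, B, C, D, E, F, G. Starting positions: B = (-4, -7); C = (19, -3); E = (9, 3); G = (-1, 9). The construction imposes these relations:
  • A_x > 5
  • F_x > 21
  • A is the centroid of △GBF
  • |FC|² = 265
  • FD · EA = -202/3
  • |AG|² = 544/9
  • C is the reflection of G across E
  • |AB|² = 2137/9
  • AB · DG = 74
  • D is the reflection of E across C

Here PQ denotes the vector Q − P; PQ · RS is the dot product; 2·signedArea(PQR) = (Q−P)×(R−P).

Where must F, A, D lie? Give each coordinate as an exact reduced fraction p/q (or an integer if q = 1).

1. D_x = 29  [D is the reflection of E across C]
2. D_y = -9  [D is the reflection of E across C]
   → D = (29, -9)
3. A_x = 17/3  [line 30·x + -18·y + -80 = 0 ∩ |AB|² = 2137/9]
4. A_y = 5  [line 30·x + -18·y + -80 = 0 ∩ |AB|² = 2137/9]
   → A = (17/3, 5)
5. F_x = 22  [FD · EA = -202/3 ∩ A is the centroid of △GBF]
6. F_y = 13  [FD · EA = -202/3 ∩ A is the centroid of △GBF]
   → F = (22, 13)

A = (17/3, 5)
D = (29, -9)
F = (22, 13)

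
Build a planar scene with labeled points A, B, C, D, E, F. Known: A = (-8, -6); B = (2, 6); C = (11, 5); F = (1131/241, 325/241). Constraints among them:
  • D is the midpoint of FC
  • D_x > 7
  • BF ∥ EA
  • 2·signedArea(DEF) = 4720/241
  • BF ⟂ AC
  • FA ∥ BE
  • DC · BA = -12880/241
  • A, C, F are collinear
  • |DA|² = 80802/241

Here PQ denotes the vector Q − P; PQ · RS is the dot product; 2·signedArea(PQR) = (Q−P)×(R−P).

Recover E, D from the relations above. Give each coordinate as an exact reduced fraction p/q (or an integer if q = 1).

D = (1891/241, 765/241)
E = (-2577/241, -325/241)

1. E_x = -2577/241  [BF ∥ EA ∩ FA ∥ BE]
2. E_y = -325/241  [BF ∥ EA ∩ FA ∥ BE]
   → E = (-2577/241, -325/241)
3. D_x = 1891/241  [D is the midpoint of FC]
4. D_y = 765/241  [D is the midpoint of FC]
   → D = (1891/241, 765/241)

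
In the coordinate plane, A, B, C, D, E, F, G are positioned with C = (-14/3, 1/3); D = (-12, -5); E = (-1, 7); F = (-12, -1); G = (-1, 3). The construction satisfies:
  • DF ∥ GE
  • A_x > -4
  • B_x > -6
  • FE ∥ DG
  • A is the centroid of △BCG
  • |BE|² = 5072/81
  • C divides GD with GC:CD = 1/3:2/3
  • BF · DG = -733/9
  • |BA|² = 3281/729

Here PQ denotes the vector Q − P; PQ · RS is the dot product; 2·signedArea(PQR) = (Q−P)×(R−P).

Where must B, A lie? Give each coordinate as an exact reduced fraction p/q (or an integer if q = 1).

1. B_x = -53/9  [line -11·x + -8·y + -527/9 = 0 ∩ |BE|² = 5072/81]
2. B_y = 7/9  [line -11·x + -8·y + -527/9 = 0 ∩ |BE|² = 5072/81]
   → B = (-53/9, 7/9)
3. A_x = -104/27  [A is the centroid of △BCG]
4. A_y = 37/27  [A is the centroid of △BCG]
   → A = (-104/27, 37/27)

A = (-104/27, 37/27)
B = (-53/9, 7/9)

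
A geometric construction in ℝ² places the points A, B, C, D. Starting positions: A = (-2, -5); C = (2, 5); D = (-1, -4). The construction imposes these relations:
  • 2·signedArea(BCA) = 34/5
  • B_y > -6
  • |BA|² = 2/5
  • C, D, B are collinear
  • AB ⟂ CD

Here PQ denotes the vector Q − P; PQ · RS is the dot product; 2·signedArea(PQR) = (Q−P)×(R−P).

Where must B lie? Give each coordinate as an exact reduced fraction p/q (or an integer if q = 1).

1. B_x = -7/5  [C, D, B are collinear ∩ AB ⟂ CD]
2. B_y = -26/5  [C, D, B are collinear ∩ AB ⟂ CD]
   → B = (-7/5, -26/5)

B = (-7/5, -26/5)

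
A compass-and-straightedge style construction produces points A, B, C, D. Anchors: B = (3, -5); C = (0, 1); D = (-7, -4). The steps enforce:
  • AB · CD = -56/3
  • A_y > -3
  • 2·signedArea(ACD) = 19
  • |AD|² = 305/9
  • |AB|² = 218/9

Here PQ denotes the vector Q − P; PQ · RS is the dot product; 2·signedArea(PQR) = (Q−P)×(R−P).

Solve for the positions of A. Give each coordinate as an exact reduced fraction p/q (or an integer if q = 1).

A = (-4/3, -8/3)

1. A_x = -4/3  [2·signedArea(ACD) = 19 ∩ AB · CD = -56/3]
2. A_y = -8/3  [2·signedArea(ACD) = 19 ∩ AB · CD = -56/3]
   → A = (-4/3, -8/3)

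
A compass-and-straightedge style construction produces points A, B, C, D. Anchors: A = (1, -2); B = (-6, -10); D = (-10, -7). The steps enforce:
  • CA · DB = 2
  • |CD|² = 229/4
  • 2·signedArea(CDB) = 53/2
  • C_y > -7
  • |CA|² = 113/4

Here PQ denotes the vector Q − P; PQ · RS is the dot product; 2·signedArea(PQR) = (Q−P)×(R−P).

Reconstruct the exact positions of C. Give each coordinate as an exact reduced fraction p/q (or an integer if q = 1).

1. C_x = -5/2  [CA · DB = 2 ∩ 2·signedArea(CDB) = 53/2]
2. C_y = -6  [CA · DB = 2 ∩ 2·signedArea(CDB) = 53/2]
   → C = (-5/2, -6)

C = (-5/2, -6)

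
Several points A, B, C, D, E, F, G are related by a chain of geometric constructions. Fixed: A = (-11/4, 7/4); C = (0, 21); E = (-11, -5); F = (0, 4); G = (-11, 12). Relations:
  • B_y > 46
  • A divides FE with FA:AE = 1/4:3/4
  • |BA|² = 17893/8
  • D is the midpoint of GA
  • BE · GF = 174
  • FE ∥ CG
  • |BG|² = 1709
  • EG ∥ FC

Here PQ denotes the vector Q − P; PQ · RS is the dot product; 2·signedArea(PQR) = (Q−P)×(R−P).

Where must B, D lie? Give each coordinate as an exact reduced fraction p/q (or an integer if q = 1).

B = (11, 47)
D = (-55/8, 55/8)

1. B_x = 11  [line -11·x + 8·y + -255 = 0 ∩ |BA|² = 17893/8]
2. B_y = 47  [line -11·x + 8·y + -255 = 0 ∩ |BA|² = 17893/8]
   → B = (11, 47)
3. D_x = -55/8  [D is the midpoint of GA]
4. D_y = 55/8  [D is the midpoint of GA]
   → D = (-55/8, 55/8)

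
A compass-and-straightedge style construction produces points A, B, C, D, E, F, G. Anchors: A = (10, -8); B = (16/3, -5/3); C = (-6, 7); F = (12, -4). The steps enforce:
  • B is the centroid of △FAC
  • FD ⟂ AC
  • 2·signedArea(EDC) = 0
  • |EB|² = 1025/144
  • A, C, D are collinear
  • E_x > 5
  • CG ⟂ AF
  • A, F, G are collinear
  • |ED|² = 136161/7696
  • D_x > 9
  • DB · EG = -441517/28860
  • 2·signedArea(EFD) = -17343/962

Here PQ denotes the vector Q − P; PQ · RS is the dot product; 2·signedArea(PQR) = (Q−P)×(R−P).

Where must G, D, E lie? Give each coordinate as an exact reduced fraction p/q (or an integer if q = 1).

D = (4362/481, -3428/481)
E = (6, -17/4)
G = (64/5, -12/5)

1. G_x = 64/5  [A, F, G are collinear ∩ CG ⟂ AF]
2. G_y = -12/5  [A, F, G are collinear ∩ CG ⟂ AF]
   → G = (64/5, -12/5)
3. D_x = 4362/481  [A, C, D are collinear ∩ FD ⟂ AC]
4. D_y = -3428/481  [A, C, D are collinear ∩ FD ⟂ AC]
   → D = (4362/481, -3428/481)
5. E_x = 6  [2·signedArea(EDC) = 0 ∩ DB · EG = -441517/28860]
6. E_y = -17/4  [2·signedArea(EDC) = 0 ∩ DB · EG = -441517/28860]
   → E = (6, -17/4)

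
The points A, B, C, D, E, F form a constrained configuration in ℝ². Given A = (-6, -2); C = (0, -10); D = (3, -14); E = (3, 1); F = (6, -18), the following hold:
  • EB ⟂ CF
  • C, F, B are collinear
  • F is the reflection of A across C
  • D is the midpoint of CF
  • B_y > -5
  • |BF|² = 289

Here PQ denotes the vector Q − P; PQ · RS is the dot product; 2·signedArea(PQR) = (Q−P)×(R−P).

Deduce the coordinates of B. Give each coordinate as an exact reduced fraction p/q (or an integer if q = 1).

B = (-21/5, -22/5)

1. B_x = -21/5  [C, F, B are collinear ∩ EB ⟂ CF]
2. B_y = -22/5  [C, F, B are collinear ∩ EB ⟂ CF]
   → B = (-21/5, -22/5)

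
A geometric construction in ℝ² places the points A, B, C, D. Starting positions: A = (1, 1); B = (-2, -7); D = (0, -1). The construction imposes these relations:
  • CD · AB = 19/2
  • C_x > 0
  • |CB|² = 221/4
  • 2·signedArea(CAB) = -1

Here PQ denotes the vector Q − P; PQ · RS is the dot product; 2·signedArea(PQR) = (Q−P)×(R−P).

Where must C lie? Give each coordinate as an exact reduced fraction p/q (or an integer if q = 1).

1. C_x = 1/2  [CD · AB = 19/2 ∩ 2·signedArea(CAB) = -1]
2. C_y = 0  [CD · AB = 19/2 ∩ 2·signedArea(CAB) = -1]
   → C = (1/2, 0)

C = (1/2, 0)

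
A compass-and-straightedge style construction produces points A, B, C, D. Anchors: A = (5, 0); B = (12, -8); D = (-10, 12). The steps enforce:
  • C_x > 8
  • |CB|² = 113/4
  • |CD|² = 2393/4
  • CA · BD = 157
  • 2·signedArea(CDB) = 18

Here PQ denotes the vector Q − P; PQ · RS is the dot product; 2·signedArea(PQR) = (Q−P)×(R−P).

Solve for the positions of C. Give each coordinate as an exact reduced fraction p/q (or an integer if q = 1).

C = (17/2, -4)

1. C_x = 17/2  [CA · BD = 157 ∩ 2·signedArea(CDB) = 18]
2. C_y = -4  [CA · BD = 157 ∩ 2·signedArea(CDB) = 18]
   → C = (17/2, -4)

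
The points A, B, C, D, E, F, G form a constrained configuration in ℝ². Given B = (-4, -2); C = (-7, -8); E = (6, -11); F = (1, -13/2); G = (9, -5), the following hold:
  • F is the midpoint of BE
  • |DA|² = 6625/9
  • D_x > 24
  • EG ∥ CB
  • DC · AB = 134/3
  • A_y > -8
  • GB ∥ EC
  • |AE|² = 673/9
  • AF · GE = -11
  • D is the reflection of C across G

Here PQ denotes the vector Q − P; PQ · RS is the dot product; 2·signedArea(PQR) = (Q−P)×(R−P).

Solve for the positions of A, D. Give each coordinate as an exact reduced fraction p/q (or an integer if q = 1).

1. A_x = -5/3  [line 3·x + 6·y + 47 = 0 ∩ |AE|² = 673/9]
2. A_y = -7  [line 3·x + 6·y + 47 = 0 ∩ |AE|² = 673/9]
   → A = (-5/3, -7)
3. D_x = 25  [D is the reflection of C across G]
4. D_y = -2  [D is the reflection of C across G]
   → D = (25, -2)

A = (-5/3, -7)
D = (25, -2)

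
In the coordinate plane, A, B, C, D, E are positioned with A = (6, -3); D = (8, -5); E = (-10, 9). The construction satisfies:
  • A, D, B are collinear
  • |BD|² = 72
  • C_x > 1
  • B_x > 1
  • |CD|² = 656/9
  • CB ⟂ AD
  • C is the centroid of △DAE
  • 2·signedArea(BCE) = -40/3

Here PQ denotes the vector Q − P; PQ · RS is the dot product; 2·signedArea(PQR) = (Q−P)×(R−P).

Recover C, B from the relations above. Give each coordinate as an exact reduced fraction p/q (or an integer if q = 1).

B = (2, 1)
C = (4/3, 1/3)

1. C_x = 4/3  [C is the centroid of △DAE]
2. C_y = 1/3  [C is the centroid of △DAE]
   → C = (4/3, 1/3)
3. B_x = 2  [A, D, B are collinear ∩ CB ⟂ AD]
4. B_y = 1  [A, D, B are collinear ∩ CB ⟂ AD]
   → B = (2, 1)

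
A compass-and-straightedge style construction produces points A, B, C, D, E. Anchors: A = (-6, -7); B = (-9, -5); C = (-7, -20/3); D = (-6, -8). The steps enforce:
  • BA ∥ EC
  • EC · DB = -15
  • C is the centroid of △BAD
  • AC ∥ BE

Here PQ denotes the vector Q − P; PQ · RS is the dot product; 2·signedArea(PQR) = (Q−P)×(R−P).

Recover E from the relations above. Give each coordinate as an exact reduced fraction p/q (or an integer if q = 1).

1. E_x = -10  [BA ∥ EC ∩ AC ∥ BE]
2. E_y = -14/3  [BA ∥ EC ∩ AC ∥ BE]
   → E = (-10, -14/3)

E = (-10, -14/3)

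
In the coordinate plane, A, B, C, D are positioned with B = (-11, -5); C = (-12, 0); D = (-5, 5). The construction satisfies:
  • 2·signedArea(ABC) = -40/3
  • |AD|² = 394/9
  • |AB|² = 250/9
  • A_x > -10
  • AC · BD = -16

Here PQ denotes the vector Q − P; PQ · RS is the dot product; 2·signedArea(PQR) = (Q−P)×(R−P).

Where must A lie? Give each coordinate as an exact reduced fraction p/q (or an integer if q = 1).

1. A_x = -28/3  [AC · BD = -16 ∩ 2·signedArea(ABC) = -40/3]
2. A_y = 0  [AC · BD = -16 ∩ 2·signedArea(ABC) = -40/3]
   → A = (-28/3, 0)

A = (-28/3, 0)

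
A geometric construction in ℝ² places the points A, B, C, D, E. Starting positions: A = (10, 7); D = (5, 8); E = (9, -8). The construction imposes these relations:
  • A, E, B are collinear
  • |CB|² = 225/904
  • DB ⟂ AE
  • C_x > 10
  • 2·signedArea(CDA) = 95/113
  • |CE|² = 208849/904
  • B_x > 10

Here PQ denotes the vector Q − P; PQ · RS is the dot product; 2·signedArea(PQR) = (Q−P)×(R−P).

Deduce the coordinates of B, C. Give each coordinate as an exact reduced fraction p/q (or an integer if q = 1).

1. B_x = 1135/113  [A, E, B are collinear ∩ DB ⟂ AE]
2. B_y = 866/113  [A, E, B are collinear ∩ DB ⟂ AE]
   → B = (1135/113, 866/113)
3. C_x = 4525/452  [line 1·x + 5·y + -5180/113 = 0 ∩ |CB|² = 225/904]
4. C_y = 3239/452  [line 1·x + 5·y + -5180/113 = 0 ∩ |CB|² = 225/904]
   → C = (4525/452, 3239/452)

B = (1135/113, 866/113)
C = (4525/452, 3239/452)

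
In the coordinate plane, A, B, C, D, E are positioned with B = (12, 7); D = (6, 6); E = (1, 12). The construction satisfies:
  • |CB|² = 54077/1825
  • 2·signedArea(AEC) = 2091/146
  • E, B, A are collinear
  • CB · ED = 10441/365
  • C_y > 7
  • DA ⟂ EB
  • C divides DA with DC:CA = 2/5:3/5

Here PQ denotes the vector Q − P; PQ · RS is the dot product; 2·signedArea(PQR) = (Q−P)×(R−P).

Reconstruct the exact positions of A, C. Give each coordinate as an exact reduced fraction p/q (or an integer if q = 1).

A = (1081/146, 1327/146)
C = (479/73, 2641/365)

1. A_x = 1081/146  [E, B, A are collinear ∩ DA ⟂ EB]
2. A_y = 1327/146  [E, B, A are collinear ∩ DA ⟂ EB]
   → A = (1081/146, 1327/146)
3. C_x = 479/73  [C divides DA with DC:CA = 2/5:3/5]
4. C_y = 2641/365  [C divides DA with DC:CA = 2/5:3/5]
   → C = (479/73, 2641/365)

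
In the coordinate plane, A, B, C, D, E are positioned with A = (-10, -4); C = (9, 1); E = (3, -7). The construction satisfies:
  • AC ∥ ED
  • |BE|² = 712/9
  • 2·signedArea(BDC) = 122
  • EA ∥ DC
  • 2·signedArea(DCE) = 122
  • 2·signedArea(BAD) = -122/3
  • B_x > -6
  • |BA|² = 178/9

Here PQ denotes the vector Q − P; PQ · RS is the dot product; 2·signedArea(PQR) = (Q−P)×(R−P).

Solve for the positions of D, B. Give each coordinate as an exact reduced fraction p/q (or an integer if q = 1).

B = (-17/3, -5)
D = (22, -2)

1. D_x = 22  [EA ∥ DC ∩ AC ∥ ED]
2. D_y = -2  [EA ∥ DC ∩ AC ∥ ED]
   → D = (22, -2)
3. B_x = -17/3  [2·signedArea(BDC) = 122 ∩ 2·signedArea(BAD) = -122/3]
4. B_y = -5  [2·signedArea(BDC) = 122 ∩ 2·signedArea(BAD) = -122/3]
   → B = (-17/3, -5)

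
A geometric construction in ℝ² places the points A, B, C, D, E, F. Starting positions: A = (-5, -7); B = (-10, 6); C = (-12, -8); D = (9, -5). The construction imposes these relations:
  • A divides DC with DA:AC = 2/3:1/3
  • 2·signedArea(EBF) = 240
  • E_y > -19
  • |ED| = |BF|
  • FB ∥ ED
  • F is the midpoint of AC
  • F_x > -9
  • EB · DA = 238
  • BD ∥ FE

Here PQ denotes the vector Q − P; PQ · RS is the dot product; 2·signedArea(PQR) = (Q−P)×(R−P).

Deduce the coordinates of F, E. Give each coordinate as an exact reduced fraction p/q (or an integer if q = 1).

1. F_x = -17/2  [F is the midpoint of AC]
2. F_y = -15/2  [F is the midpoint of AC]
   → F = (-17/2, -15/2)
3. E_x = 21/2  [FB ∥ ED ∩ BD ∥ FE]
4. E_y = -37/2  [FB ∥ ED ∩ BD ∥ FE]
   → E = (21/2, -37/2)

E = (21/2, -37/2)
F = (-17/2, -15/2)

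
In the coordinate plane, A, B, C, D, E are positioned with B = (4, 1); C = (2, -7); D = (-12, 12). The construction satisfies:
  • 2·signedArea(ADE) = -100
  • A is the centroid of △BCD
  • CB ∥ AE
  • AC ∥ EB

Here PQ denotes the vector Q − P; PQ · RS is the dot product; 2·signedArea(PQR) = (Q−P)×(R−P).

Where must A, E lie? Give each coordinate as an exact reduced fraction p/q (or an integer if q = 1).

1. A_x = -2  [A is the centroid of △BCD]
2. A_y = 2  [A is the centroid of △BCD]
   → A = (-2, 2)
3. E_x = 0  [AC ∥ EB ∩ CB ∥ AE]
4. E_y = 10  [AC ∥ EB ∩ CB ∥ AE]
   → E = (0, 10)

A = (-2, 2)
E = (0, 10)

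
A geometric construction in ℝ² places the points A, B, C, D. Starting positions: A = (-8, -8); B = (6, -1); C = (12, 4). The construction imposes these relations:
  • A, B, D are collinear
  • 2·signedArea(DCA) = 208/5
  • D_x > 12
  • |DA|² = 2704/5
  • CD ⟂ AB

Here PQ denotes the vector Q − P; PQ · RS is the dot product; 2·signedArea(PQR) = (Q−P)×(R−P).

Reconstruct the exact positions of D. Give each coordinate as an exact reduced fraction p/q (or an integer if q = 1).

1. D_x = 64/5  [A, B, D are collinear ∩ CD ⟂ AB]
2. D_y = 12/5  [A, B, D are collinear ∩ CD ⟂ AB]
   → D = (64/5, 12/5)

D = (64/5, 12/5)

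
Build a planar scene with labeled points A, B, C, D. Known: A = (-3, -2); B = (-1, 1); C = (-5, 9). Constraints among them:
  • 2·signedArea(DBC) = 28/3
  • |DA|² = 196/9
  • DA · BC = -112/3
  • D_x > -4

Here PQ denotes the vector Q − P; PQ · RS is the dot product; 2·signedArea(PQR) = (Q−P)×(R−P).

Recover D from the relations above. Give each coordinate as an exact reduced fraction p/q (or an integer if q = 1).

1. D_x = -3  [2·signedArea(DBC) = 28/3 ∩ DA · BC = -112/3]
2. D_y = 8/3  [2·signedArea(DBC) = 28/3 ∩ DA · BC = -112/3]
   → D = (-3, 8/3)

D = (-3, 8/3)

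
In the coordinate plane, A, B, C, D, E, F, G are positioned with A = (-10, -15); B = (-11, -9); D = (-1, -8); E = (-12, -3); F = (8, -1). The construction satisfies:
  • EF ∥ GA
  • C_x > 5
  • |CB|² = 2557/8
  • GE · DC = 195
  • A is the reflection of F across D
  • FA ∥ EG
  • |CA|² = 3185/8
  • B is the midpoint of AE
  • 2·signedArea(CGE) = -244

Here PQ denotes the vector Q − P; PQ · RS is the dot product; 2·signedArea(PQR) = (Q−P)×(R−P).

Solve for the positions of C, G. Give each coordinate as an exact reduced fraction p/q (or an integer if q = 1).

1. G_x = -30  [EF ∥ GA ∩ FA ∥ EG]
2. G_y = -17  [EF ∥ GA ∩ FA ∥ EG]
   → G = (-30, -17)
3. C_x = 23/4  [2·signedArea(CGE) = -244 ∩ GE · DC = 195]
4. C_y = -11/4  [2·signedArea(CGE) = -244 ∩ GE · DC = 195]
   → C = (23/4, -11/4)

C = (23/4, -11/4)
G = (-30, -17)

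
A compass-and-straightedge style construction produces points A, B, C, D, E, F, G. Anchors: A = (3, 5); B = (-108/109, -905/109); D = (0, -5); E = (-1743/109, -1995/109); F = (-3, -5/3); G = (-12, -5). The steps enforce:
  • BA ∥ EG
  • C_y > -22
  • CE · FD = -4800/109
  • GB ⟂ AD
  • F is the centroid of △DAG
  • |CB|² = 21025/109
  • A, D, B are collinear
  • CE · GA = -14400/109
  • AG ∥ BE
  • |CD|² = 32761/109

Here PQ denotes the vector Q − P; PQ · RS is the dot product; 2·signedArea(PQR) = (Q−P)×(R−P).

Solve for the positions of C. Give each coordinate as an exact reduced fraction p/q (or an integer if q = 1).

C = (-543/109, -2355/109)

1. C_x = -543/109  [CE · GA = -14400/109 ∩ CE · FD = -4800/109]
2. C_y = -2355/109  [CE · GA = -14400/109 ∩ CE · FD = -4800/109]
   → C = (-543/109, -2355/109)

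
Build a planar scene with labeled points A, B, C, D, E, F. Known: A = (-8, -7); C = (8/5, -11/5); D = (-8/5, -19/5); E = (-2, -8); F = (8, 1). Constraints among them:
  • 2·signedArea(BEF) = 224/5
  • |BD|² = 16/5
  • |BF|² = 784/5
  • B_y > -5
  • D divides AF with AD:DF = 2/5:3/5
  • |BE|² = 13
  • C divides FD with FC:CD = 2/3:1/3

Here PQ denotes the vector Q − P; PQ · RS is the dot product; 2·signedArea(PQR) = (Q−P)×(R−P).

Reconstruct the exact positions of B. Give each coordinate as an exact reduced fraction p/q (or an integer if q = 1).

B = (-16/5, -23/5)

1. B_x = -16/5  [line -9·x + 10·y + 86/5 = 0 ∩ |BE|² = 13]
2. B_y = -23/5  [line -9·x + 10·y + 86/5 = 0 ∩ |BE|² = 13]
   → B = (-16/5, -23/5)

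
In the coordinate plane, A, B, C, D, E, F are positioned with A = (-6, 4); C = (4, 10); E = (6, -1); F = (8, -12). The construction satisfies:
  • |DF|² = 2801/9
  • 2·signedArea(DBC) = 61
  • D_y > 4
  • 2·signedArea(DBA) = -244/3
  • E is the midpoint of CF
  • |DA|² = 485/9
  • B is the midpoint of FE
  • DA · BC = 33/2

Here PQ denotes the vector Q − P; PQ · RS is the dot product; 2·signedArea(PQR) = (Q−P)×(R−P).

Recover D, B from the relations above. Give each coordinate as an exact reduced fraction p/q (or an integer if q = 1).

B = (7, -13/2)
D = (4/3, 13/3)

1. B_x = 7  [B is the midpoint of FE]
2. B_y = -13/2  [B is the midpoint of FE]
   → B = (7, -13/2)
3. D_x = 4/3  [2·signedArea(DBA) = -244/3 ∩ 2·signedArea(DBC) = 61]
4. D_y = 13/3  [2·signedArea(DBA) = -244/3 ∩ 2·signedArea(DBC) = 61]
   → D = (4/3, 13/3)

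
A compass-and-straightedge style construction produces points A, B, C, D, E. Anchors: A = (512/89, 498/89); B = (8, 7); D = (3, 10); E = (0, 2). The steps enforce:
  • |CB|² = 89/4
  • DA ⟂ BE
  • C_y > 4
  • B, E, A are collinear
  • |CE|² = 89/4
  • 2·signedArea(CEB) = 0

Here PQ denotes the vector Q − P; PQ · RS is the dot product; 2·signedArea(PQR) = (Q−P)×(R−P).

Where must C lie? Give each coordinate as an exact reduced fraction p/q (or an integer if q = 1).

1. C_x = 4  [line -5·x + 8·y + -16 = 0 ∩ |CE|² = 89/4]
2. C_y = 9/2  [line -5·x + 8·y + -16 = 0 ∩ |CE|² = 89/4]
   → C = (4, 9/2)

C = (4, 9/2)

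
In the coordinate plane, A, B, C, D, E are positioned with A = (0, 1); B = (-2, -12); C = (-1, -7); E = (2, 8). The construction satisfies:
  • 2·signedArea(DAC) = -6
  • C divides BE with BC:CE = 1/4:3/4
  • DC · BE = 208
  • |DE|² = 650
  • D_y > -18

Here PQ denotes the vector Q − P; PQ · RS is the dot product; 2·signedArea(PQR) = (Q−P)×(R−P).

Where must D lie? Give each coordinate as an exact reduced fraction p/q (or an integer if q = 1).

D = (-3, -17)

1. D_x = -3  [DC · BE = 208 ∩ 2·signedArea(DAC) = -6]
2. D_y = -17  [DC · BE = 208 ∩ 2·signedArea(DAC) = -6]
   → D = (-3, -17)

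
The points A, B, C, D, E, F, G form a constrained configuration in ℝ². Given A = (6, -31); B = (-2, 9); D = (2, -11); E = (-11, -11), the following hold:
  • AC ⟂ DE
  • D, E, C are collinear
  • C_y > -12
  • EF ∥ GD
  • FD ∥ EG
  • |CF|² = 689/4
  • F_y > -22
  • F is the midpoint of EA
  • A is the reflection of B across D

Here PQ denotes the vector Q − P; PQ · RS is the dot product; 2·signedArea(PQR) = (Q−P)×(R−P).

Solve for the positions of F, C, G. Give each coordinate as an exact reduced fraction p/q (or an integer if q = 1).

1. F_x = -5/2  [F is the midpoint of EA]
2. F_y = -21  [F is the midpoint of EA]
   → F = (-5/2, -21)
3. C_x = 6  [D, E, C are collinear ∩ AC ⟂ DE]
4. C_y = -11  [D, E, C are collinear ∩ AC ⟂ DE]
   → C = (6, -11)
5. G_x = -13/2  [EF ∥ GD ∩ FD ∥ EG]
6. G_y = -1  [EF ∥ GD ∩ FD ∥ EG]
   → G = (-13/2, -1)

C = (6, -11)
F = (-5/2, -21)
G = (-13/2, -1)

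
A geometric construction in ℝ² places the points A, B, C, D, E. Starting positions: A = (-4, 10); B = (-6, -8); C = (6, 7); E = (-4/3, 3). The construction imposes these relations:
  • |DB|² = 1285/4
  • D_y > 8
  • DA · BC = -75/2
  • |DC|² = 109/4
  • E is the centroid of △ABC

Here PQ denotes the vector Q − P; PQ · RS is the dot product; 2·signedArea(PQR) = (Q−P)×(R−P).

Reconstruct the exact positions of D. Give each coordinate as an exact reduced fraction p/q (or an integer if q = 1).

1. D_x = 1  [line -12·x + -15·y + 279/2 = 0 ∩ |DB|² = 1285/4]
2. D_y = 17/2  [line -12·x + -15·y + 279/2 = 0 ∩ |DB|² = 1285/4]
   → D = (1, 17/2)

D = (1, 17/2)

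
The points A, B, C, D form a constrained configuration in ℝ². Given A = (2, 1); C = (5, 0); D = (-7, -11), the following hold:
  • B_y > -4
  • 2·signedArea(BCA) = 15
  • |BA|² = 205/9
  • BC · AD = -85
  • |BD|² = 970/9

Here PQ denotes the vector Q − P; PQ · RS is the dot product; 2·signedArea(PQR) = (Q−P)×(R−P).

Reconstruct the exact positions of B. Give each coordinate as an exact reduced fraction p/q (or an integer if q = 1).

B = (0, -10/3)

1. B_x = 0  [2·signedArea(BCA) = 15 ∩ BC · AD = -85]
2. B_y = -10/3  [2·signedArea(BCA) = 15 ∩ BC · AD = -85]
   → B = (0, -10/3)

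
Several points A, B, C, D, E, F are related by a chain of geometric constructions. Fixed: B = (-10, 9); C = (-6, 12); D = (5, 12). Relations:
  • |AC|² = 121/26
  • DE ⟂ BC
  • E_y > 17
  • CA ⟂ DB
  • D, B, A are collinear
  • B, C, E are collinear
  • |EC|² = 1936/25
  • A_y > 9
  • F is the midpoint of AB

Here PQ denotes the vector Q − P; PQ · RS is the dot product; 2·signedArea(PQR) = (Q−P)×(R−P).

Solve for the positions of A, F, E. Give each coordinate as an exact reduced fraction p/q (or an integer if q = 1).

1. A_x = -145/26  [D, B, A are collinear ∩ CA ⟂ DB]
2. A_y = 257/26  [D, B, A are collinear ∩ CA ⟂ DB]
   → A = (-145/26, 257/26)
3. F_x = -405/52  [F is the midpoint of AB]
4. F_y = 491/52  [F is the midpoint of AB]
   → F = (-405/52, 491/52)
5. E_x = 26/25  [B, C, E are collinear ∩ DE ⟂ BC]
6. E_y = 432/25  [B, C, E are collinear ∩ DE ⟂ BC]
   → E = (26/25, 432/25)

A = (-145/26, 257/26)
E = (26/25, 432/25)
F = (-405/52, 491/52)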